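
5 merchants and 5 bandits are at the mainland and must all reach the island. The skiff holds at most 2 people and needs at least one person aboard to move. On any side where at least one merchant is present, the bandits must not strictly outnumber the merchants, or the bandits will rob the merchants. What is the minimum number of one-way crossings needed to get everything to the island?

Following every safe sequence of crossings from the start, the most of the 10 that can be at the island as the skiff arrives there on crossings 1, 3, 5, 7 is 2, 3, 4, 5 respectively; the best ever achieved is 5 of 10.
From crossing 9 on, no configuration arises that was not already reachable earlier: only 13 distinct safe configurations (who is on which side, and where the skiff is) can ever be reached, none of them has everyone across, and every continuation just revisits them. They are: 0 merchants + 0 bandits across (skiff back at the start); 0 merchants + 1 bandit across (skiff there); 0 merchants + 1 bandit across (skiff back at the start); 0 merchants + 2 bandits across (skiff there); 0 merchants + 2 bandits across (skiff back at the start); 0 merchants + 3 bandits across (skiff there); 0 merchants + 3 bandits across (skiff back at the start); 0 merchants + 4 bandits across (skiff there); 0 merchants + 4 bandits across (skiff back at the start); 0 merchants + 5 bandits across (skiff there); 1 merchant + 1 bandit across (skiff there); 1 merchant + 1 bandit across (skiff back at the start); 2 merchants + 2 bandits across (skiff there). So no valid plan exists.

impossible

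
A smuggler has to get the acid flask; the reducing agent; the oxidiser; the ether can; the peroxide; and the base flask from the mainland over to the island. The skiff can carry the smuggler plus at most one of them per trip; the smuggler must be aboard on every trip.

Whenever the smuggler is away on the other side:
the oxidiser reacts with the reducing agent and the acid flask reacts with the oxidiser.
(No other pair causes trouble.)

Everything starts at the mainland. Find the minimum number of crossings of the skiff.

Counting alone: the smuggler can take at most 1 across per trip to the island, so moving all 6 needs at least 6 loaded trips out, with a return between consecutive ones — at least 11 crossings.
The safety rule pushes this higher. Following every safe sequence of crossings, the most of the 6 that can be at the island as the skiff arrives there on crossing 11 is 5 — never all 6.
So no plan with fewer than 13 crossings exists, and this one achieves 13:
1. Smuggler goes to the island with the oxidiser.  [the mainland: the acid flask, the base flask, the ether can, the peroxide, the reducing agent | the island: the oxidiser]
2. Smuggler goes back to the mainland alone.  [the mainland: the acid flask, the base flask, the ether can, the peroxide, the reducing agent | the island: the oxidiser]
3. Smuggler goes to the island with the acid flask.  [the mainland: the base flask, the ether can, the peroxide, the reducing agent | the island: the acid flask, the oxidiser]
4. Smuggler goes back to the mainland with the oxidiser.  [the mainland: the base flask, the ether can, the oxidiser, the peroxide, the reducing agent | the island: the acid flask]
5. Smuggler goes to the island with the reducing agent.  [the mainland: the base flask, the ether can, the oxidiser, the peroxide | the island: the acid flask, the reducing agent]
6. Smuggler goes back to the mainland alone.  [the mainland: the base flask, the ether can, the oxidiser, the peroxide | the island: the acid flask, the reducing agent]
7. Smuggler goes to the island with the ether can.  [the mainland: the base flask, the oxidiser, the peroxide | the island: the acid flask, the ether can, the reducing agent]
8. Smuggler goes back to the mainland alone.  [the mainland: the base flask, the oxidiser, the peroxide | the island: the acid flask, the ether can, the reducing agent]
9. Smuggler goes to the island with the peroxide.  [the mainland: the base flask, the oxidiser | the island: the acid flask, the ether can, the peroxide, the reducing agent]
10. Smuggler goes back to the mainland alone.  [the mainland: the base flask, the oxidiser | the island: the acid flask, the ether can, the peroxide, the reducing agent]
11. Smuggler goes to the island with the base flask.  [the mainland: the oxidiser | the island: the acid flask, the base flask, the ether can, the peroxide, the reducing agent]
12. Smuggler goes back to the mainland alone.  [the mainland: the oxidiser | the island: the acid flask, the base flask, the ether can, the peroxide, the reducing agent]
13. Smuggler goes to the island with the oxidiser.  [the mainland: — | the island: the acid flask, the base flask, the ether can, the oxidiser, the peroxide, the reducing agent]

13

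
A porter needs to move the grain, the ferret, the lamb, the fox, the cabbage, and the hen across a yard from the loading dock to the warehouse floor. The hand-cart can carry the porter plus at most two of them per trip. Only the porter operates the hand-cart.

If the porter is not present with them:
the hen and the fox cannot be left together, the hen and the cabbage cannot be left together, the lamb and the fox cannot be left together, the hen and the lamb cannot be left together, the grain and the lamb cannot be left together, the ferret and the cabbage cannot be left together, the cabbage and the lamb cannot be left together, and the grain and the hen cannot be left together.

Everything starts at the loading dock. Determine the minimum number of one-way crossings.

Whatever the first load, the items left behind include a forbidden pair without the porter. No opening move is safe, so no plan exists.

impossible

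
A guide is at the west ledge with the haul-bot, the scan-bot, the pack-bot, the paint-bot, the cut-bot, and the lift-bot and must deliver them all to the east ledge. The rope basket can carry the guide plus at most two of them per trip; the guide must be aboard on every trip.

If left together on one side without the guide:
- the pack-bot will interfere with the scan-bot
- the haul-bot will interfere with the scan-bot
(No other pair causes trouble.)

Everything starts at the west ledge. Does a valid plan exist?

1. Guide goes to the east ledge with the haul-bot and the pack-bot.
2. Guide goes back to the west ledge alone.
3. Guide goes to the east ledge with the cut-bot and the paint-bot.
4. Guide goes back to the west ledge alone.
5. Guide goes to the east ledge with the lift-bot and the scan-bot.

Yes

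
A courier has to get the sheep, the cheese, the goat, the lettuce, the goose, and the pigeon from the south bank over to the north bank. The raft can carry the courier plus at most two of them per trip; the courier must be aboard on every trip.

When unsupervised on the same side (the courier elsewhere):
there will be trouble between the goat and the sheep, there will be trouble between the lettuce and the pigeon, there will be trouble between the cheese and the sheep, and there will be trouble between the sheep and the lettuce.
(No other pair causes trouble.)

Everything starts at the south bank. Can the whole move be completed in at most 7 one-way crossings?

Yes — this plan uses 7 crossings (≤ 7):
1. Courier goes to the north bank with the lettuce and the sheep.  [the south bank: the cheese, the goat, the goose, the pigeon | the north bank: the lettuce, the sheep]
2. Courier goes back to the south bank with the sheep.  [the south bank: the cheese, the goat, the goose, the pigeon, the sheep | the north bank: the lettuce]
3. Courier goes to the north bank with the cheese and the sheep.  [the south bank: the goat, the goose, the pigeon | the north bank: the cheese, the lettuce, the sheep]
4. Courier goes back to the south bank with the sheep.  [the south bank: the goat, the goose, the pigeon, the sheep | the north bank: the cheese, the lettuce]
5. Courier goes to the north bank with the goat and the goose.  [the south bank: the pigeon, the sheep | the north bank: the cheese, the goat, the goose, the lettuce]
6. Courier goes back to the south bank alone.  [the south bank: the pigeon, the sheep | the north bank: the cheese, the goat, the goose, the lettuce]
7. Courier goes to the north bank with the pigeon and the sheep.  [the south bank: — | the north bank: the cheese, the goat, the goose, the lettuce, the pigeon, the sheep]

Yes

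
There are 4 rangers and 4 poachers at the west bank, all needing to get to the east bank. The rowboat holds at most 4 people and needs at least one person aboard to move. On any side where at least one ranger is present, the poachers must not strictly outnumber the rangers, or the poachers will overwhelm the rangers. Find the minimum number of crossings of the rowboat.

5

Counting alone: each trip to the east bank takes at most 4 across and each return brings at least 1 back, so after t trips out (and t−1 returns) at most 4t − (t−1) of the 8 are across; that first reaches 8 at t = 3, so at least 5 crossings are needed.
The plan below uses exactly 5 crossings, so it is optimal:
1. 2 poachers → the east bank.  (the west bank: 4R 2P; the east bank: 0R 2P)
2. 1 poacher ← the west bank.  (the west bank: 4R 3P; the east bank: 0R 1P)
3. 4 rangers → the east bank.  (the west bank: 0R 3P; the east bank: 4R 1P)
4. 1 poacher ← the west bank.  (the west bank: 0R 4P; the east bank: 4R 0P)
5. 4 poachers → the east bank.  (the west bank: 0R 0P; the east bank: 4R 4P)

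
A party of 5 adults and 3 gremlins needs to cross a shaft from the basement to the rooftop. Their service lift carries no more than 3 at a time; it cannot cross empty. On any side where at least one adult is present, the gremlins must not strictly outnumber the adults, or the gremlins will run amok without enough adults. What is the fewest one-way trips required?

7

Counting alone: each trip to the rooftop takes at most 3 across and each return brings at least 1 back, so after t trips out (and t−1 returns) at most 3t − (t−1) of the 8 are across; that first reaches 8 at t = 4, so at least 7 crossings are needed.
The plan below uses exactly 7 crossings, so it is optimal:
1. 2 gremlins → the rooftop.  (the basement: 5A 1G; the rooftop: 0A 2G)
2. 1 gremlin ← the basement.  (the basement: 5A 2G; the rooftop: 0A 1G)
3. 2 adults and 1 gremlin → the rooftop.  (the basement: 3A 1G; the rooftop: 2A 2G)
4. 1 gremlin ← the basement.  (the basement: 3A 2G; the rooftop: 2A 1G)
5. 1 adult and 2 gremlins → the rooftop.  (the basement: 2A 0G; the rooftop: 3A 3G)
6. 1 gremlin ← the basement.  (the basement: 2A 1G; the rooftop: 3A 2G)
7. 2 adults and 1 gremlin → the rooftop.  (the basement: 0A 0G; the rooftop: 5A 3G)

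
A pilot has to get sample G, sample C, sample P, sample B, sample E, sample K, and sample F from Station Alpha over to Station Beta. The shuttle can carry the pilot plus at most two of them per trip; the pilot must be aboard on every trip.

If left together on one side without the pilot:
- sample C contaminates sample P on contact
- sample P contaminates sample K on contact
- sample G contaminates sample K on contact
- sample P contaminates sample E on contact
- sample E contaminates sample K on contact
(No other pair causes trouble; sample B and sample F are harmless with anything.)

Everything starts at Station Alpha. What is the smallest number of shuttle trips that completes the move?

Counting alone: the pilot can take at most 2 across per trip to Station Beta, so moving all 7 needs at least 4 loaded trips out, with a return between consecutive ones — at least 7 crossings.
The safety rule pushes this higher. Following every safe sequence of crossings, the most of the 7 that can be at Station Beta as the shuttle arrives there on crossings 7, 9 is 5, 6 respectively — never all 7.
So no plan with fewer than 11 crossings exists, and this one achieves 11:
1. Pilot goes to Station Beta with sample K and sample P.  [Station Alpha: sample B, sample C, sample E, sample F, sample G | Station Beta: sample K, sample P]
2. Pilot goes back to Station Alpha with sample P.  [Station Alpha: sample B, sample C, sample E, sample F, sample G, sample P | Station Beta: sample K]
3. Pilot goes to Station Beta with sample G and sample P.  [Station Alpha: sample B, sample C, sample E, sample F | Station Beta: sample G, sample K, sample P]
4. Pilot goes back to Station Alpha with sample K.  [Station Alpha: sample B, sample C, sample E, sample F, sample K | Station Beta: sample G, sample P]
5. Pilot goes to Station Beta with sample C and sample E.  [Station Alpha: sample B, sample F, sample K | Station Beta: sample C, sample E, sample G, sample P]
6. Pilot goes back to Station Alpha with sample P.  [Station Alpha: sample B, sample F, sample K, sample P | Station Beta: sample C, sample E, sample G]
7. Pilot goes to Station Beta with sample B and sample P.  [Station Alpha: sample F, sample K | Station Beta: sample B, sample C, sample E, sample G, sample P]
8. Pilot goes back to Station Alpha with sample P.  [Station Alpha: sample F, sample K, sample P | Station Beta: sample B, sample C, sample E, sample G]
9. Pilot goes to Station Beta with sample F and sample P.  [Station Alpha: sample K | Station Beta: sample B, sample C, sample E, sample F, sample G, sample P]
10. Pilot goes back to Station Alpha with sample P.  [Station Alpha: sample K, sample P | Station Beta: sample B, sample C, sample E, sample F, sample G]
11. Pilot goes to Station Beta with sample K and sample P.  [Station Alpha: — | Station Beta: sample B, sample C, sample E, sample F, sample G, sample K, sample P]

11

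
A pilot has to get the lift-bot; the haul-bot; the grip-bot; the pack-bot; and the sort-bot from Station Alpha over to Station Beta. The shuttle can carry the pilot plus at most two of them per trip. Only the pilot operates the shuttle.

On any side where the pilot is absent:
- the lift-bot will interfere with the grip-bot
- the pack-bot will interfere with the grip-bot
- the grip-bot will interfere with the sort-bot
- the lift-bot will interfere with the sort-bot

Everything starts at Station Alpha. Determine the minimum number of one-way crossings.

7

Counting alone: the pilot can take at most 2 across per trip to Station Beta, so moving all 5 needs at least 3 loaded trips out, with a return between consecutive ones — at least 5 crossings.
The safety rule pushes this higher. Following every safe sequence of crossings, the most of the 5 that can be at Station Beta as the shuttle arrives there on crossing 5 is 4 — never all 5.
So no plan with fewer than 7 crossings exists, and this one achieves 7:
1. Pilot goes to Station Beta with the grip-bot and the lift-bot.
2. Pilot goes back to Station Alpha with the lift-bot.
3. Pilot goes to Station Beta with the haul-bot and the lift-bot.
4. Pilot goes back to Station Alpha with the lift-bot.
5. Pilot goes to Station Beta with the lift-bot and the pack-bot.
6. Pilot goes back to Station Alpha with the grip-bot.
7. Pilot goes to Station Beta with the grip-bot and the sort-bot.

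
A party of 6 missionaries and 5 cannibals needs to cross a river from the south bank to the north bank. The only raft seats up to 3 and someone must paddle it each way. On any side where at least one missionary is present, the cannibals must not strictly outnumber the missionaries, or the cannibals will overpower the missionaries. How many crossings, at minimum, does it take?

Counting alone: each trip to the north bank takes at most 3 across and each return brings at least 1 back, so after t trips out (and t−1 returns) at most 3t − (t−1) of the 11 are across; that first reaches 11 at t = 5, so at least 9 crossings are needed.
The plan below uses exactly 9 crossings, so it is optimal:
1. 3 cannibals → the north bank.  (the south bank: 6M 2C; the north bank: 0M 3C)
2. 1 cannibal ← the south bank.  (the south bank: 6M 3C; the north bank: 0M 2C)
3. 3 missionaries → the north bank.  (the south bank: 3M 3C; the north bank: 3M 2C)
4. 1 missionary ← the south bank.  (the south bank: 4M 3C; the north bank: 2M 2C)
5. 2 missionaries and 1 cannibal → the north bank.  (the south bank: 2M 2C; the north bank: 4M 3C)
6. 1 missionary ← the south bank.  (the south bank: 3M 2C; the north bank: 3M 3C)
7. 2 missionaries and 1 cannibal → the north bank.  (the south bank: 1M 1C; the north bank: 5M 4C)
8. 1 missionary ← the south bank.  (the south bank: 2M 1C; the north bank: 4M 4C)
9. 2 missionaries and 1 cannibal → the north bank.  (the south bank: 0M 0C; the north bank: 6M 5C)

9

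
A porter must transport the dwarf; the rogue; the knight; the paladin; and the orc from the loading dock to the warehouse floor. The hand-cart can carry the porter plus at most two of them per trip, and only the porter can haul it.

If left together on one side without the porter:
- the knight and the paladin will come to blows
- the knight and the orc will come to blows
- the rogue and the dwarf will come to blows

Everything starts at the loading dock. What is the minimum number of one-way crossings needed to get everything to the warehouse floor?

Counting alone: the porter can take at most 2 across per trip to the warehouse floor, so moving all 5 needs at least 3 loaded trips out, with a return between consecutive ones — at least 5 crossings.
The plan below uses exactly 5 crossings, so it is optimal:
1. Porter goes to the warehouse floor with the dwarf and the knight.
2. Porter goes back to the loading dock alone.
3. Porter goes to the warehouse floor with the orc and the paladin.
4. Porter goes back to the loading dock with the knight.
5. Porter goes to the warehouse floor with the knight and the rogue.

5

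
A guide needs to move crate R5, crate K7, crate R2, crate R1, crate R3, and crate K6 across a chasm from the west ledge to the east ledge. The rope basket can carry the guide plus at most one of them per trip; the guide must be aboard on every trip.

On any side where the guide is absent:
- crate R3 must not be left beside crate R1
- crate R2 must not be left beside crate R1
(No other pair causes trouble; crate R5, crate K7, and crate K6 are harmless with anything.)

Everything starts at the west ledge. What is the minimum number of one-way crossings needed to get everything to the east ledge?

13

Counting alone: the guide can take at most 1 across per trip to the east ledge, so moving all 6 needs at least 6 loaded trips out, with a return between consecutive ones — at least 11 crossings.
The safety rule pushes this higher. Following every safe sequence of crossings, the most of the 6 that can be at the east ledge as the rope basket arrives there on crossing 11 is 5 — never all 6.
So no plan with fewer than 13 crossings exists, and this one achieves 13:
1. Guide goes to the east ledge with crate R1.  [the west ledge: crate K6, crate K7, crate R2, crate R3, crate R5 | the east ledge: crate R1]
2. Guide goes back to the west ledge alone.  [the west ledge: crate K6, crate K7, crate R2, crate R3, crate R5 | the east ledge: crate R1]
3. Guide goes to the east ledge with crate R5.  [the west ledge: crate K6, crate K7, crate R2, crate R3 | the east ledge: crate R1, crate R5]
4. Guide goes back to the west ledge alone.  [the west ledge: crate K6, crate K7, crate R2, crate R3 | the east ledge: crate R1, crate R5]
5. Guide goes to the east ledge with crate K7.  [the west ledge: crate K6, crate R2, crate R3 | the east ledge: crate K7, crate R1, crate R5]
6. Guide goes back to the west ledge alone.  [the west ledge: crate K6, crate R2, crate R3 | the east ledge: crate K7, crate R1, crate R5]
7. Guide goes to the east ledge with crate R2.  [the west ledge: crate K6, crate R3 | the east ledge: crate K7, crate R1, crate R2, crate R5]
8. Guide goes back to the west ledge with crate R1.  [the west ledge: crate K6, crate R1, crate R3 | the east ledge: crate K7, crate R2, crate R5]
9. Guide goes to the east ledge with crate R3.  [the west ledge: crate K6, crate R1 | the east ledge: crate K7, crate R2, crate R3, crate R5]
10. Guide goes back to the west ledge alone.  [the west ledge: crate K6, crate R1 | the east ledge: crate K7, crate R2, crate R3, crate R5]
11. Guide goes to the east ledge with crate K6.  [the west ledge: crate R1 | the east ledge: crate K6, crate K7, crate R2, crate R3, crate R5]
12. Guide goes back to the west ledge alone.  [the west ledge: crate R1 | the east ledge: crate K6, crate K7, crate R2, crate R3, crate R5]
13. Guide goes to the east ledge with crate R1.  [the west ledge: — | the east ledge: crate K6, crate K7, crate R1, crate R2, crate R3, crate R5]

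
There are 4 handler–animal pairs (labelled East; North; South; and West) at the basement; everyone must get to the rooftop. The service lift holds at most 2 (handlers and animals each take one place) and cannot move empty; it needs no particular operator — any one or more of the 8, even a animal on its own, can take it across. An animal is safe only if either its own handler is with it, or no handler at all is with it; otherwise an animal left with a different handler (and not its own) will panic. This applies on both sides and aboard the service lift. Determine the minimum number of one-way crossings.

impossible

Following every safe sequence of crossings from the start, the most of the 8 that can be at the rooftop as the service lift arrives there on crossings 1, 3, 5 is 2, 3, 4 respectively; the best ever achieved is 4 of 8.
From crossing 7 on, no configuration arises that was not already reachable earlier: only 44 distinct safe configurations (who is on which side, and where the service lift is) can ever be reached, none of them has everyone across, and every continuation just revisits them. So no valid plan exists.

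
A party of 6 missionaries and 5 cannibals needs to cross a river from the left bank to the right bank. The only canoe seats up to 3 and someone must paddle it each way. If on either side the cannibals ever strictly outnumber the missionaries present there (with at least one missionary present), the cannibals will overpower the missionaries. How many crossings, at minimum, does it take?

9

Counting alone: each trip to the right bank takes at most 3 across and each return brings at least 1 back, so after t trips out (and t−1 returns) at most 3t − (t−1) of the 11 are across; that first reaches 11 at t = 5, so at least 9 crossings are needed.
The plan below uses exactly 9 crossings, so it is optimal:
1. 3 cannibals → the right bank.  (the left bank: 6M 2C; the right bank: 0M 3C)
2. 1 cannibal ← the left bank.  (the left bank: 6M 3C; the right bank: 0M 2C)
3. 3 missionaries → the right bank.  (the left bank: 3M 3C; the right bank: 3M 2C)
4. 1 missionary ← the left bank.  (the left bank: 4M 3C; the right bank: 2M 2C)
5. 2 missionaries and 1 cannibal → the right bank.  (the left bank: 2M 2C; the right bank: 4M 3C)
6. 1 missionary ← the left bank.  (the left bank: 3M 2C; the right bank: 3M 3C)
7. 2 missionaries and 1 cannibal → the right bank.  (the left bank: 1M 1C; the right bank: 5M 4C)
8. 1 missionary ← the left bank.  (the left bank: 2M 1C; the right bank: 4M 4C)
9. 2 missionaries and 1 cannibal → the right bank.  (the left bank: 0M 0C; the right bank: 6M 5C)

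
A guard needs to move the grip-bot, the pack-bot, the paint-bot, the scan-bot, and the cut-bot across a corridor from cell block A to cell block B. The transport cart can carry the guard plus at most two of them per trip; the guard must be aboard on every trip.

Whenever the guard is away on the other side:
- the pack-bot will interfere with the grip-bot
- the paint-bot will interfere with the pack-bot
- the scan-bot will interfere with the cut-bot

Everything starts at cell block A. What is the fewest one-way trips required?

5

Counting alone: the guard can take at most 2 across per trip to cell block B, so moving all 5 needs at least 3 loaded trips out, with a return between consecutive ones — at least 5 crossings.
The plan below uses exactly 5 crossings, so it is optimal:
1. Guard goes to cell block B with the pack-bot and the scan-bot.
2. Guard goes back to cell block A alone.
3. Guard goes to cell block B with the grip-bot and the paint-bot.
4. Guard goes back to cell block A with the pack-bot.
5. Guard goes to cell block B with the cut-bot and the pack-bot.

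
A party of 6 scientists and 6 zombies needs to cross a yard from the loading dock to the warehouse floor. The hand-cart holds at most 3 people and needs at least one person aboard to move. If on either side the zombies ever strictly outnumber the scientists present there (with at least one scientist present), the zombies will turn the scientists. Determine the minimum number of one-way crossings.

impossible

Following every safe sequence of crossings from the start, the most of the 12 that can be at the warehouse floor as the hand-cart arrives there on crossings 1, 3, 5 is 3, 5, 6 respectively; the best ever achieved is 6 of 12.
From crossing 7 on, no configuration arises that was not already reachable earlier: only 17 distinct safe configurations (who is on which side, and where the hand-cart is) can ever be reached, none of them has everyone across, and every continuation just revisits them. They are: 0 scientists + 0 zombies across (hand-cart back at the start); 0 scientists + 1 zombie across (hand-cart there); 0 scientists + 1 zombie across (hand-cart back at the start); 0 scientists + 2 zombies across (hand-cart there); 0 scientists + 2 zombies across (hand-cart back at the start); 0 scientists + 3 zombies across (hand-cart there); 0 scientists + 3 zombies across (hand-cart back at the start); 0 scientists + 4 zombies across (hand-cart there); 0 scientists + 4 zombies across (hand-cart back at the start); 0 scientists + 5 zombies across (hand-cart there); 0 scientists + 5 zombies across (hand-cart back at the start); 0 scientists + 6 zombies across (hand-cart there); 1 scientist + 1 zombie across (hand-cart there); 1 scientist + 1 zombie across (hand-cart back at the start); 2 scientists + 2 zombies across (hand-cart there); 2 scientists + 2 zombies across (hand-cart back at the start); 3 scientists + 3 zombies across (hand-cart there). So no valid plan exists.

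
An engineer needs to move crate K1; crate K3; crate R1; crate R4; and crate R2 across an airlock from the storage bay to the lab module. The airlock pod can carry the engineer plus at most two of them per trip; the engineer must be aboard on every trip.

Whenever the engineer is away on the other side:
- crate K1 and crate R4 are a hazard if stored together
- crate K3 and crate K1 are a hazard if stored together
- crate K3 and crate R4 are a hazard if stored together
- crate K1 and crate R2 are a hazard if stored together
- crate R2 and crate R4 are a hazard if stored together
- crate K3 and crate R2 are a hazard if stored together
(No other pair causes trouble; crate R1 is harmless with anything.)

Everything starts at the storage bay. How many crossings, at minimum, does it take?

impossible

Whatever the first load, the items left behind include a forbidden pair without the engineer. No opening move is safe, so no plan exists.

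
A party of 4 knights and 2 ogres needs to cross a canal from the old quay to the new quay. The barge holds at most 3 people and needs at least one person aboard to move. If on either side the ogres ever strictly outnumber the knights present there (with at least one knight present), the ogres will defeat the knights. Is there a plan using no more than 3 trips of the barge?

Counting alone: each trip to the new quay takes at most 3 across and each return brings at least 1 back, so after t trips out (and t−1 returns) at most 3t − (t−1) of the 6 are across; that first reaches 6 at t = 3, so at least 5 crossings are needed.
Since 3 < 5, 3 crossings cannot be enough. (The shortest complete plan in fact takes 5:)
1. 2 ogres → the new quay.  (the old quay: 4K 0O; the new quay: 0K 2O)
2. 1 ogre ← the old quay.  (the old quay: 4K 1O; the new quay: 0K 1O)
3. 2 knights and 1 ogre → the new quay.  (the old quay: 2K 0O; the new quay: 2K 2O)
4. 1 ogre ← the old quay.  (the old quay: 2K 1O; the new quay: 2K 1O)
5. 2 knights and 1 ogre → the new quay.  (the old quay: 0K 0O; the new quay: 4K 2O)

No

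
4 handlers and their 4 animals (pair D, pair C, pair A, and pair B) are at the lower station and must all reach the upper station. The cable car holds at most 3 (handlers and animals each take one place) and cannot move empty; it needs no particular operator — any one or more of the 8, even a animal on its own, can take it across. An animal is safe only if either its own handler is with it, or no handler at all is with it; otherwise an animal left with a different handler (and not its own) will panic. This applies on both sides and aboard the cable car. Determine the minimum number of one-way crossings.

9

Counting alone: each trip to the upper station takes at most 3 across and each return brings at least 1 back, so after t trips out (and t−1 returns) at most 3t − (t−1) of the 8 are across; that first reaches 8 at t = 4, so at least 7 crossings are needed.
The safety rule pushes this higher. Following every safe sequence of crossings, the most of the 8 that can be at the upper station as the cable car arrives there on crossing 7 is 7 — never all 8.
So no plan with fewer than 9 crossings exists, and this one achieves 9:
1. animal D and handler D cross → the upper station.
2. handler D crosses ← the lower station.
3. animal C, handler C, and handler D cross → the upper station.
4. animal D and handler D cross ← the lower station.
5. handler A, handler B, and handler D cross → the upper station.
6. animal C crosses ← the lower station.
7. animal C and animal D cross → the upper station.
8. animal D crosses ← the lower station.
9. animal A, animal B, and animal D cross → the upper station.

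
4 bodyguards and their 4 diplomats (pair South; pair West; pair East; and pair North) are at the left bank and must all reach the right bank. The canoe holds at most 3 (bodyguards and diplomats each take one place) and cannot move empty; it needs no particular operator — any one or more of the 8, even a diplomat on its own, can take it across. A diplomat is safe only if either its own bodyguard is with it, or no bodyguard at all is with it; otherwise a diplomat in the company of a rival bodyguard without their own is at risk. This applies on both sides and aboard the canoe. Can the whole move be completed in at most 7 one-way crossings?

No

Counting alone: each trip to the right bank takes at most 3 across and each return brings at least 1 back, so after t trips out (and t−1 returns) at most 3t − (t−1) of the 8 are across; that first reaches 8 at t = 4, so at least 7 crossings are needed.
The safety rule pushes this higher. Following every safe sequence of crossings, the most of the 8 that can be at the right bank as the canoe arrives there on crossing 7 is 7 — never all 8.
So the move cannot be finished within 7 crossings. (The shortest complete plan takes 9:)
1. bodyguard South and diplomat South cross → the right bank.
2. bodyguard South crosses ← the left bank.
3. bodyguard South, bodyguard West, and diplomat West cross → the right bank.
4. bodyguard South and diplomat South cross ← the left bank.
5. bodyguard East, bodyguard North, and bodyguard South cross → the right bank.
6. diplomat West crosses ← the left bank.
7. diplomat South and diplomat West cross → the right bank.
8. diplomat South crosses ← the left bank.
9. diplomat East, diplomat North, and diplomat South cross → the right bank.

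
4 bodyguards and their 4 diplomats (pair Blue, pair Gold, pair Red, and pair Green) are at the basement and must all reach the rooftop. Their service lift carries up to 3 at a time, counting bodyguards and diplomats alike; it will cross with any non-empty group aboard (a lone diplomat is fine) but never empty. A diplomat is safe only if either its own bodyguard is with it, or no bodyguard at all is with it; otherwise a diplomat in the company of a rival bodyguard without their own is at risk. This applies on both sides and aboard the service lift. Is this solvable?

1. bodyguard Blue and diplomat Blue cross → the rooftop.
2. bodyguard Blue crosses ← the basement.
3. bodyguard Blue, bodyguard Gold, and diplomat Gold cross → the rooftop.
4. bodyguard Blue and diplomat Blue cross ← the basement.
5. bodyguard Blue, bodyguard Green, and bodyguard Red cross → the rooftop.
6. diplomat Gold crosses ← the basement.
7. diplomat Blue and diplomat Gold cross → the rooftop.
8. diplomat Blue crosses ← the basement.
9. diplomat Blue, diplomat Green, and diplomat Red cross → the rooftop.

Yes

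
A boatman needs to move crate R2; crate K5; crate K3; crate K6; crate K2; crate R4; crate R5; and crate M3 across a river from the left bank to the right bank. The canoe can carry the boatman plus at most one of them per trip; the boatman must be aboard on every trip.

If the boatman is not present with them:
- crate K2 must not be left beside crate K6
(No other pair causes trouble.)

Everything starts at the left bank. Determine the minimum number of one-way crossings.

15

Counting alone: the boatman can take at most 1 across per trip to the right bank, so moving all 8 needs at least 8 loaded trips out, with a return between consecutive ones — at least 15 crossings.
The plan below uses exactly 15 crossings, so it is optimal:
1. Boatman goes to the right bank with crate K6.  [the left bank: crate K2, crate K3, crate K5, crate M3, crate R2, crate R4, crate R5 | the right bank: crate K6]
2. Boatman goes back to the left bank alone.  [the left bank: crate K2, crate K3, crate K5, crate M3, crate R2, crate R4, crate R5 | the right bank: crate K6]
3. Boatman goes to the right bank with crate R2.  [the left bank: crate K2, crate K3, crate K5, crate M3, crate R4, crate R5 | the right bank: crate K6, crate R2]
4. Boatman goes back to the left bank alone.  [the left bank: crate K2, crate K3, crate K5, crate M3, crate R4, crate R5 | the right bank: crate K6, crate R2]
5. Boatman goes to the right bank with crate K5.  [the left bank: crate K2, crate K3, crate M3, crate R4, crate R5 | the right bank: crate K5, crate K6, crate R2]
6. Boatman goes back to the left bank alone.  [the left bank: crate K2, crate K3, crate M3, crate R4, crate R5 | the right bank: crate K5, crate K6, crate R2]
7. Boatman goes to the right bank with crate K3.  [the left bank: crate K2, crate M3, crate R4, crate R5 | the right bank: crate K3, crate K5, crate K6, crate R2]
8. Boatman goes back to the left bank alone.  [the left bank: crate K2, crate M3, crate R4, crate R5 | the right bank: crate K3, crate K5, crate K6, crate R2]
9. Boatman goes to the right bank with crate R4.  [the left bank: crate K2, crate M3, crate R5 | the right bank: crate K3, crate K5, crate K6, crate R2, crate R4]
10. Boatman goes back to the left bank alone.  [the left bank: crate K2, crate M3, crate R5 | the right bank: crate K3, crate K5, crate K6, crate R2, crate R4]
11. Boatman goes to the right bank with crate R5.  [the left bank: crate K2, crate M3 | the right bank: crate K3, crate K5, crate K6, crate R2, crate R4, crate R5]
12. Boatman goes back to the left bank alone.  [the left bank: crate K2, crate M3 | the right bank: crate K3, crate K5, crate K6, crate R2, crate R4, crate R5]
13. Boatman goes to the right bank with crate M3.  [the left bank: crate K2 | the right bank: crate K3, crate K5, crate K6, crate M3, crate R2, crate R4, crate R5]
14. Boatman goes back to the left bank alone.  [the left bank: crate K2 | the right bank: crate K3, crate K5, crate K6, crate M3, crate R2, crate R4, crate R5]
15. Boatman goes to the right bank with crate K2.  [the left bank: — | the right bank: crate K2, crate K3, crate K5, crate K6, crate M3, crate R2, crate R4, crate R5]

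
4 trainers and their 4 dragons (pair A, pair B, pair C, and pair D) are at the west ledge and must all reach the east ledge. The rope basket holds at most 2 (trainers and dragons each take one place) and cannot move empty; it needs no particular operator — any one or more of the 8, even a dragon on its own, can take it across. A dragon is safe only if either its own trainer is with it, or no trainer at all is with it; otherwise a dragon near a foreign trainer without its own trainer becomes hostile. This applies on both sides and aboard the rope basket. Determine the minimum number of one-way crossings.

Following every safe sequence of crossings from the start, the most of the 8 that can be at the east ledge as the rope basket arrives there on crossings 1, 3, 5 is 2, 3, 4 respectively; the best ever achieved is 4 of 8.
From crossing 7 on, no configuration arises that was not already reachable earlier: only 44 distinct safe configurations (who is on which side, and where the rope basket is) can ever be reached, none of them has everyone across, and every continuation just revisits them. So no valid plan exists.

impossible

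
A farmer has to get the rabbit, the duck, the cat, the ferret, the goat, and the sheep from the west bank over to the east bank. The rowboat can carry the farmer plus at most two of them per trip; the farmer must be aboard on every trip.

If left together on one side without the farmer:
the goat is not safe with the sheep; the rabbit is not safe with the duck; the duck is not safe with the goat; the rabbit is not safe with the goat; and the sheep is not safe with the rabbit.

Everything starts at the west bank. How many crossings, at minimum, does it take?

9

Counting alone: the farmer can take at most 2 across per trip to the east bank, so moving all 6 needs at least 3 loaded trips out, with a return between consecutive ones — at least 5 crossings.
The safety rule pushes this higher. Following every safe sequence of crossings, the most of the 6 that can be at the east bank as the rowboat arrives there on crossings 5, 7 is 4, 5 respectively — never all 6.
So no plan with fewer than 9 crossings exists, and this one achieves 9:
1. Farmer goes to the east bank with the goat and the rabbit.
2. Farmer goes back to the west bank with the rabbit.
3. Farmer goes to the east bank with the cat and the rabbit.
4. Farmer goes back to the west bank with the rabbit.
5. Farmer goes to the east bank with the ferret and the rabbit.
6. Farmer goes back to the west bank with the rabbit.
7. Farmer goes to the east bank with the duck and the sheep.
8. Farmer goes back to the west bank with the goat.
9. Farmer goes to the east bank with the goat and the rabbit.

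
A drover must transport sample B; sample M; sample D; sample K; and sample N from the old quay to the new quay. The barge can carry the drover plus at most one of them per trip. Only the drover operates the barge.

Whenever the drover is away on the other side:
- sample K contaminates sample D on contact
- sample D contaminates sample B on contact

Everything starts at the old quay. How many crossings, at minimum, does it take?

Counting alone: the drover can take at most 1 across per trip to the new quay, so moving all 5 needs at least 5 loaded trips out, with a return between consecutive ones — at least 9 crossings.
The safety rule pushes this higher. Following every safe sequence of crossings, the most of the 5 that can be at the new quay as the barge arrives there on crossing 9 is 4 — never all 5.
So no plan with fewer than 11 crossings exists, and this one achieves 11:
1. Drover goes to the new quay with sample D.
2. Drover goes back to the old quay alone.
3. Drover goes to the new quay with sample B.
4. Drover goes back to the old quay with sample D.
5. Drover goes to the new quay with sample K.
6. Drover goes back to the old quay alone.
7. Drover goes to the new quay with sample M.
8. Drover goes back to the old quay alone.
9. Drover goes to the new quay with sample N.
10. Drover goes back to the old quay alone.
11. Drover goes to the new quay with sample D.

11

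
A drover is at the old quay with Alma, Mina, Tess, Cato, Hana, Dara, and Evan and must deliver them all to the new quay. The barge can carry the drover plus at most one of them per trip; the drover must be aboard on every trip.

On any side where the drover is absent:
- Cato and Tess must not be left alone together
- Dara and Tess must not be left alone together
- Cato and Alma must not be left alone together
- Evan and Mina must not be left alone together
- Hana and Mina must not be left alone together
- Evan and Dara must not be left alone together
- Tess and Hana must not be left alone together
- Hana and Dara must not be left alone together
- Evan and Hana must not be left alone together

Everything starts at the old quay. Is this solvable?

No

Whatever the first load, the items left behind include a forbidden pair without the drover. No opening move is safe, so no plan exists.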